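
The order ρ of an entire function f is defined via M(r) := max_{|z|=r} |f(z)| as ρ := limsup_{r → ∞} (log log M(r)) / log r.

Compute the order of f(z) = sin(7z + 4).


sin(w) is a linear combination of e^{iw} and e^{−iw} (or e^w, e^{−w} in the hyperbolic case), so |sin(w)| ≤ e^{|w|}. With w = 7z + 4, |w| ≤ 7|z| + 4 = 7r + 4 on |z| = r, giving M(r) ≤ e^{7r + 4}, so ρ ≤ 1. On a suitable ray (z = it for sin/cos; z = t for sinh/cosh, t real → ∞), |sin(7z + 4)| grows like e^{7|t|}/2, so ρ ≥ 1. Hence ρ = 1.
Therefore ρ = 1.

Order ρ = 1.


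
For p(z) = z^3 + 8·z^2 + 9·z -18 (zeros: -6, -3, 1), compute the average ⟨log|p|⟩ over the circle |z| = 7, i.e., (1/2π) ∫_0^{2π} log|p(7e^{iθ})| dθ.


Zeros: -6, -3, 1; r = 7.
Inside |z| < r: -6, -3, 1. Outside (|z| ≥ r): ∅.
p(0) = -18, so log|p(0)| = log(18) = 2.8904.
Apply Jensen: I(r) = log|p(0)| + Σ_k log(r/|z_k|), summed over zeros inside |z| < r.
  log(r/|z_k|) for z_k = -6: log(7/6) = 0.1542
  log(r/|z_k|) for z_k = -3: log(7/3) = 0.8473
  log(r/|z_k|) for z_k = 1: log(7/1) = 1.9459
Sum over inside zeros: 2.9474.
I(r) = log|p(0)| + (inside sum) = 2.8904 + 2.9474 = 5.8377.
Closed form (all zeros inside, monic): I(r) = n·log(r) = 3·log(7) = 5.8377. ✓

I(r) ≈ 5.8377.


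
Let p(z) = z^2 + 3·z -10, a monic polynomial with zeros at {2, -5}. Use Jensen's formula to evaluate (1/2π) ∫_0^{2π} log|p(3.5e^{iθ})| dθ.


Zeros: -5, 2; r = 3.5.
Inside |z| < r: 2. Outside (|z| ≥ r): -5.
p(0) = -10, so log|p(0)| = log(10) = 2.3026.
Apply Jensen: I(r) = log|p(0)| + Σ_k log(r/|z_k|), summed over zeros inside |z| < r.
  log(r/|z_k|) for z_k = 2: log(3.5/2) = 0.5596
  Outside zeros (-5) contribute nothing to the Jensen sum.
Sum over inside zeros: 0.5596.
I(r) = log|p(0)| + (inside sum) = 2.3026 + 0.5596 = 2.8622.
Note: since some zeros are outside |z| ≤ r, the simplified n·log(r) form does NOT apply — only the inside zeros contribute.

I(r) ≈ 2.8622.


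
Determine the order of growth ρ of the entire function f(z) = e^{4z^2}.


|e^{4z^2}| = e^{Re(4·z^2) + 0} ≤ e^{4|z|^2 + 0} = e^{4r^2 + 0} on |z| = r, so ρ ≤ 2. Choosing z on |z|=r so that 4·z^2 is real positive (always possible by picking arg z appropriately) gives |f(z)| = e^{4r^2 + 0}, matching the bound. The additive constant 0 does not affect log log M(r) ~ 2·log r. Hence ρ = 2.
Therefore ρ = 2.

Order ρ = 2.


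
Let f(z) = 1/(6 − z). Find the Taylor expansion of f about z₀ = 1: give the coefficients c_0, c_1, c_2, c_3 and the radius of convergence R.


Let w = z − z₀, so z = z₀ + w.
Then 6 − z = 6 − (z₀ + w) = (6 − z₀) − w = 5 − w.
f(z) = 1/(5 − w) = (1/(5)) · 1/(1 − w/(5)) = Σ_{n≥0} w^n / (5)^(n+1).
So c_n = 1/(5)^(n+1):
  c_0 = 1/(5)^1 = 1/5.
  c_1 = 1/(5)^2 = 1/25.
  c_2 = 1/(5)^3 = 1/125.
  c_3 = 1/(5)^4 = 1/625.
The series is valid for |w/d| < 1, i.e. |z − z₀| < |d|.
Radius of convergence: R = |6 − z₀| = |5| = 5 (distance from z₀ to the singularity z = 6).

c_0 = 1/5, c_1 = 1/25, c_2 = 1/125, c_3 = 1/625; R = 5.


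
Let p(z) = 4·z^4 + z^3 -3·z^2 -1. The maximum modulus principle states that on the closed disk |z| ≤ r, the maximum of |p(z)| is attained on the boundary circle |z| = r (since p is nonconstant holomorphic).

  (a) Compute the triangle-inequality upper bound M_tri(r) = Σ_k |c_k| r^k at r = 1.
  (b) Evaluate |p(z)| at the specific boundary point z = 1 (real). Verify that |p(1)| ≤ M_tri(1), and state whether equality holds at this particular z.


Coefficients: c_0 = -1, c_1 = 0, c_2 = -3, c_3 = 1, c_4 = 4. Radius r = 1.
Part (a). Triangle bound: M_tri(r) = Σ_k |c_k| r^k
  = |-1|·1^0 + |0|·1^1 + |-3|·1^2 + |1|·1^3 + |4|·1^4
  = 1 + 0 + 3 + 1 + 4 = 9.
This bounds M(r) := max_{|z|=r} |p(z)| from above; equality holds iff all terms c_k z^k can be made to align in phase at a single z on |z|=r.
Part (b). At z = 1 (real, on the circle |z| = r):
  p(1) = (-1)·1^0 + (0)·1^1 + (-3)·1^2 + (1)·1^3 + (4)·1^4 = 1.
  |p(1)| = 1.
Check: |p(1)| = 1 ≤ 9 = M_tri(1). ✓ Equality does not hold at z = 1 (the coefficients have mixed signs, so the terms do not all align in phase there).

M_tri(1) = 9; |p(1)| = 1; equality at z=1: no.


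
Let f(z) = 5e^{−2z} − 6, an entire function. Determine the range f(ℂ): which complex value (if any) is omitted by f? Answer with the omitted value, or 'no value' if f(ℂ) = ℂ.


Little Picard bounds the complement of f(ℂ) to at most one point.
e^{−2z} is never zero on ℂ, so 5·e^{−2z} takes every value in ℂ ∖ {0}. Adding -6 shifts the range to ℂ ∖ {-6}. Thus f omits exactly the value -6.

Omitted value: -6.


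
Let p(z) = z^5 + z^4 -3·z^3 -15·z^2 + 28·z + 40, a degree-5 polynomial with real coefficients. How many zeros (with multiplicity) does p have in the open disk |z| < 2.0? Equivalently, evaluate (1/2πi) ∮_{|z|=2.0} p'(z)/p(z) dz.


The zeros of p are: (-2 + 2i), (-2 - 2i), -1, (2 + 1i), (2 - 1i).
Their magnitudes are: 2.828, 2.828, 1, 2.236, 2.236.
Zeros with |z| < R = 2.0: -1.
Count = 1.
By the argument principle, (1/2πi) ∮_{|z|=R} p'(z)/p(z) dz equals exactly this count.

Number of zeros inside |z| < 2.0: 1.


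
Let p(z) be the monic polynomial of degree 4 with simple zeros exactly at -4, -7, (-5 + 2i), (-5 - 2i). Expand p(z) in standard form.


The polynomial is p(z) = ∏_{α ∈ S} (z − α), where S = {-4, -7, (-5 + 2i), (-5 - 2i)}.
Expanding the product yields: p(z) = z^4 + 21·z^3 + 167·z^2 + 599·z + 812.
Note conjugate pairs combine to real quadratics: (z − (-5+2i))(z − (-5−2i)) = z² + 10z + 29.
The resulting polynomial has degree 4 and real coefficients as required.

p(z) = z^4 + 21·z^3 + 167·z^2 + 599·z + 812.


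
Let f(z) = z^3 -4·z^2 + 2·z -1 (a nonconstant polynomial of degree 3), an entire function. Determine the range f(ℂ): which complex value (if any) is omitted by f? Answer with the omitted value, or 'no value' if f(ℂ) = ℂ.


Little Picard bounds the complement of f(ℂ) to at most one point.
For every w ∈ ℂ, the equation p(z) − w = 0 is a nonconstant polynomial in z and hence has at least one root by the fundamental theorem of algebra. So p is surjective onto ℂ, omitting no value.

Omitted value: no value.


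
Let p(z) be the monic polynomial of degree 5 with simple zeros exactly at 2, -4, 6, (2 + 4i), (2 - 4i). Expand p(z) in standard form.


The polynomial is p(z) = ∏_{α ∈ S} (z − α), where S = {2, -4, 6, (2 + 4i), (2 - 4i)}.
Expanding the product yields: p(z) = z^5 -8·z^4 + 16·z^3 + 48·z^2 -592·z + 960.
Note conjugate pairs combine to real quadratics: (z − (2+4i))(z − (2−4i)) = z² − 4z + 20.
The resulting polynomial has degree 5 and real coefficients as required.

p(z) = z^5 -8·z^4 + 16·z^3 + 48·z^2 -592·z + 960.


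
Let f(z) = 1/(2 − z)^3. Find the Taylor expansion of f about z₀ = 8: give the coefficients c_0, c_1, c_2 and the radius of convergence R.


Let w = z − z₀, so z = z₀ + w.
Then 2 − z = 2 − (z₀ + w) = (2 − z₀) − w = -6 − w.
f(z) = 1/(-6 − w)^3 = (1/(-6)^3) · (1 − w/(-6))^{−3}.
By the binomial series (1−u)^{−3} = Σ_{n≥0} C(n+2, 2) u^n for |u|<1, with u = w/(-6):
  c_n = C(n+2, 2) / (-6)^(n+3).
  c_0 = 1/(-6)^3 = -1/216.
  c_1 = 3/(-6)^4 = 1/432.
  c_2 = 6/(-6)^5 = -1/1296.
The series is valid for |w/d| < 1, i.e. |z − z₀| < |d|.
Radius of convergence: R = |2 − z₀| = |-6| = 6 (distance from z₀ to the singularity z = 2).

c_0 = -1/216, c_1 = 1/432, c_2 = -1/1296; R = 6.


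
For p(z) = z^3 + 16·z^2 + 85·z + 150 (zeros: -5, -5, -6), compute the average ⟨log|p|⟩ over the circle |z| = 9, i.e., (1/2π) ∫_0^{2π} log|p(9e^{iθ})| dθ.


Zeros: -6, -5, -5; r = 9.
Inside |z| < r: -6, -5, -5. Outside (|z| ≥ r): ∅.
p(0) = 150, so log|p(0)| = log(150) = 5.0106.
Apply Jensen: I(r) = log|p(0)| + Σ_k log(r/|z_k|), summed over zeros inside |z| < r.
  log(r/|z_k|) for z_k = -5: log(9/5) = 0.5878
  log(r/|z_k|) for z_k = -5: log(9/5) = 0.5878
  log(r/|z_k|) for z_k = -6: log(9/6) = 0.4055
Sum over inside zeros: 1.5810.
I(r) = log|p(0)| + (inside sum) = 5.0106 + 1.5810 = 6.5917.
Closed form (all zeros inside, monic): I(r) = n·log(r) = 3·log(9) = 6.5917. ✓

I(r) ≈ 6.5917.


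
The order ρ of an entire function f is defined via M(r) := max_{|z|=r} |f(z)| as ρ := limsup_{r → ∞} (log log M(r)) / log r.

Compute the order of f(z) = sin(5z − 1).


sin(w) is a linear combination of e^{iw} and e^{−iw} (or e^w, e^{−w} in the hyperbolic case), so |sin(w)| ≤ e^{|w|}. With w = 5z − 1, |w| ≤ 5|z| + 1 = 5r + 1 on |z| = r, giving M(r) ≤ e^{5r + 1}, so ρ ≤ 1. On a suitable ray (z = it for sin/cos; z = t for sinh/cosh, t real → ∞), |sin(5z − 1)| grows like e^{5|t|}/2, so ρ ≥ 1. Hence ρ = 1.
Therefore ρ = 1.

Order ρ = 1.


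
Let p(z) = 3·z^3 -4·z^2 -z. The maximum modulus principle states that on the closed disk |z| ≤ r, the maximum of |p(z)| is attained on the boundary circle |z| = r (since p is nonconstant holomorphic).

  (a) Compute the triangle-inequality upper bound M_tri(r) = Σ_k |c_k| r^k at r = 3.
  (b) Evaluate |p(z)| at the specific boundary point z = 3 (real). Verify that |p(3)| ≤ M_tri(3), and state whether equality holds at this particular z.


Coefficients: c_0 = 0, c_1 = -1, c_2 = -4, c_3 = 3. Radius r = 3.
Part (a). Triangle bound: M_tri(r) = Σ_k |c_k| r^k
  = |0|·3^0 + |-1|·3^1 + |-4|·3^2 + |3|·3^3
  = 0 + 3 + 36 + 81 = 120.
This bounds M(r) := max_{|z|=r} |p(z)| from above; equality holds iff all terms c_k z^k can be made to align in phase at a single z on |z|=r.
Part (b). At z = 3 (real, on the circle |z| = r):
  p(3) = (0)·3^0 + (-1)·3^1 + (-4)·3^2 + (3)·3^3 = 42.
  |p(3)| = 42.
Check: |p(3)| = 42 ≤ 120 = M_tri(3). ✓ Equality does not hold at z = 3 (the coefficients have mixed signs, so the terms do not all align in phase there).

M_tri(3) = 120; |p(3)| = 42; equality at z=3: no.


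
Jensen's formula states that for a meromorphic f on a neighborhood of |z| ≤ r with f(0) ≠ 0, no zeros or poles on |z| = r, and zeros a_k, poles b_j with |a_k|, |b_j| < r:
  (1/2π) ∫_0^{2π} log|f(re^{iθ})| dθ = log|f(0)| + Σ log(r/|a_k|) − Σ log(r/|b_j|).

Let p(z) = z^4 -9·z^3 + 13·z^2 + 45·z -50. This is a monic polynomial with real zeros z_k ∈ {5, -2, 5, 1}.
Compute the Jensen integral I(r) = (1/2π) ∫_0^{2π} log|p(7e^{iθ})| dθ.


Zeros: -2, 1, 5, 5; r = 7.
Inside |z| < r: -2, 1, 5, 5. Outside (|z| ≥ r): ∅.
p(0) = -50, so log|p(0)| = log(50) = 3.9120.
Apply Jensen: I(r) = log|p(0)| + Σ_k log(r/|z_k|), summed over zeros inside |z| < r.
  log(r/|z_k|) for z_k = 5: log(7/5) = 0.3365
  log(r/|z_k|) for z_k = -2: log(7/2) = 1.2528
  log(r/|z_k|) for z_k = 5: log(7/5) = 0.3365
  log(r/|z_k|) for z_k = 1: log(7/1) = 1.9459
Sum over inside zeros: 3.8716.
I(r) = log|p(0)| + (inside sum) = 3.9120 + 3.8716 = 7.7836.
Closed form (all zeros inside, monic): I(r) = n·log(r) = 4·log(7) = 7.7836. ✓

I(r) ≈ 7.7836.


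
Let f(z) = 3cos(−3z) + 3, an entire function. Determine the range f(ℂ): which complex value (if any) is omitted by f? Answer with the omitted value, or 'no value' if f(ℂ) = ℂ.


Little Picard bounds the complement of f(ℂ) to at most one point.
cos is entire and surjective onto ℂ: for every w ∈ ℂ, cos(ζ) = w has a solution ζ ∈ ℂ (e.g., via the complex inverse arccos). With ζ = −3z this gives z = ζ/(-3). Then 3·cos(−3z) takes every value in 3·ℂ = ℂ, and adding 3 is a bijection of ℂ. So f is surjective and omits no value. (Note: only on the real line is cos bounded by [−1, 1].)

Omitted value: no value.


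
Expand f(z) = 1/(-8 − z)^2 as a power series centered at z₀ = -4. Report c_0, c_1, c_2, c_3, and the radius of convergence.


Let w = z − z₀, so z = z₀ + w.
Then -8 − z = -8 − (z₀ + w) = (-8 − z₀) − w = -4 − w.
f(z) = 1/(-4 − w)^2 = (1/(-4)^2) · (1 − w/(-4))^{−2}.
By the binomial series (1−u)^{−2} = Σ_{n≥0} C(n+1, 1) u^n for |u|<1, with u = w/(-4):
  c_n = C(n+1, 1) / (-4)^(n+2).
  c_0 = 1/(-4)^2 = 1/16.
  c_1 = 2/(-4)^3 = -1/32.
  c_2 = 3/(-4)^4 = 3/256.
  c_3 = 4/(-4)^5 = -1/256.
The series is valid for |w/d| < 1, i.e. |z − z₀| < |d|.
Radius of convergence: R = |-8 − z₀| = |-4| = 4 (distance from z₀ to the singularity z = -8).

c_0 = 1/16, c_1 = -1/32, c_2 = 3/256, c_3 = -1/256; R = 4.


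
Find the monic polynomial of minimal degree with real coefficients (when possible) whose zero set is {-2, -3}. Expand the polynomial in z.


The polynomial is p(z) = ∏_{α ∈ S} (z − α), where S = {-2, -3}.
Expanding the product yields: p(z) = z^2 + 5·z + 6.
The resulting polynomial has degree 2 and real coefficients as required.

p(z) = z^2 + 5·z + 6.


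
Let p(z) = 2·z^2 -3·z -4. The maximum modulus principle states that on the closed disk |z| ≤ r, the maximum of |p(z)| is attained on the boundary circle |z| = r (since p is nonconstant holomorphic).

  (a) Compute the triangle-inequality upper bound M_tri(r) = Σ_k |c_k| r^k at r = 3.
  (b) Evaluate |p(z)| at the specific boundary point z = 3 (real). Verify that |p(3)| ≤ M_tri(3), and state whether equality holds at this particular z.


Coefficients: c_0 = -4, c_1 = -3, c_2 = 2. Radius r = 3.
Part (a). Triangle bound: M_tri(r) = Σ_k |c_k| r^k
  = |-4|·3^0 + |-3|·3^1 + |2|·3^2
  = 4 + 9 + 18 = 31.
This bounds M(r) := max_{|z|=r} |p(z)| from above; equality holds iff all terms c_k z^k can be made to align in phase at a single z on |z|=r.
Part (b). At z = 3 (real, on the circle |z| = r):
  p(3) = (-4)·3^0 + (-3)·3^1 + (2)·3^2 = 5.
  |p(3)| = 5.
Check: |p(3)| = 5 ≤ 31 = M_tri(3). ✓ Equality does not hold at z = 3 (the coefficients have mixed signs, so the terms do not all align in phase there).

M_tri(3) = 31; |p(3)| = 5; equality at z=3: no.


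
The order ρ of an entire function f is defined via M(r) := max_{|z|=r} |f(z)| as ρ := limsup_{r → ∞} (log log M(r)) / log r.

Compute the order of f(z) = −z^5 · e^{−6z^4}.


M(r) = max_{|z|=r} |-1|·|z|^5·|e^{−6z^4}| = 1·r^5 · e^{6r^4} (the factors attain their maxima compatibly on |z|=r). Then log M(r) = log 1 + 5·log r + 6r^4, dominated by the last term, so log log M(r) ~ 4·log r. The polynomial factor -1z^5 contributes only a log r term and does not affect the order. ρ = 4.
Therefore ρ = 4.

Order ρ = 4.


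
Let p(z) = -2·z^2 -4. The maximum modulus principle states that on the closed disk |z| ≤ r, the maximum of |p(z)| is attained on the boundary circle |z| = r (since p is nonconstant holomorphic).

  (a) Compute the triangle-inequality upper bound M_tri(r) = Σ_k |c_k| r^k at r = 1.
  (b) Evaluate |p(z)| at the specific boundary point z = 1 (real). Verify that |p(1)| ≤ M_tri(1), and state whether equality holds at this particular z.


Coefficients: c_0 = -4, c_1 = 0, c_2 = -2. Radius r = 1.
Part (a). Triangle bound: M_tri(r) = Σ_k |c_k| r^k
  = |-4|·1^0 + |0|·1^1 + |-2|·1^2
  = 4 + 0 + 2 = 6.
This bounds M(r) := max_{|z|=r} |p(z)| from above; equality holds iff all terms c_k z^k can be made to align in phase at a single z on |z|=r.
Part (b). At z = 1 (real, on the circle |z| = r):
  p(1) = (-4)·1^0 + (0)·1^1 + (-2)·1^2 = -6.
  |p(1)| = 6.
Since all nonzero coefficients share the same sign, |p(1)| = 6 = M_tri(1); the triangle bound is attained at z = 1, so in fact M(r) = 6.

M_tri(1) = 6; |p(1)| = 6; equality at z=1: yes.


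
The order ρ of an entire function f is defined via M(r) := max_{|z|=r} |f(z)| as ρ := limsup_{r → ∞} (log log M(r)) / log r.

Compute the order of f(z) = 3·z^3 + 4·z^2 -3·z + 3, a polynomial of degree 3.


|f(z)| ≤ Σ|c_k|·r^k = O(r^3) as r → ∞. Polynomial growth is O(e^{r^ε}) for every ε > 0 (since r^3/e^{r^ε} → 0), so ρ ≤ ε for all ε > 0, i.e. ρ = 0. Every nonconstant polynomial has order 0.
Therefore ρ = 0.

Order ρ = 0.


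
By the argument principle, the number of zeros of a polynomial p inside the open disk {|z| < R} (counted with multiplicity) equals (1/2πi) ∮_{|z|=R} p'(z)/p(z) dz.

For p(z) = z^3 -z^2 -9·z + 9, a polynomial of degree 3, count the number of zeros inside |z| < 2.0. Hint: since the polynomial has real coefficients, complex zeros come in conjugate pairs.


The zeros of p are: 3, 1, -3.
Their magnitudes are: 3, 1, 3.
Zeros with |z| < R = 2.0: 1.
Count = 1.
By the argument principle, (1/2πi) ∮_{|z|=R} p'(z)/p(z) dz equals exactly this count.

Number of zeros inside |z| < 2.0: 1.


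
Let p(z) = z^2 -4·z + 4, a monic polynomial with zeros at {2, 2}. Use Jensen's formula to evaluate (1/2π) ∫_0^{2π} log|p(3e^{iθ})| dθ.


Zeros: 2, 2; r = 3.
Inside |z| < r: 2, 2. Outside (|z| ≥ r): ∅.
p(0) = 4, so log|p(0)| = log(4) = 1.3863.
Apply Jensen: I(r) = log|p(0)| + Σ_k log(r/|z_k|), summed over zeros inside |z| < r.
  log(r/|z_k|) for z_k = 2: log(3/2) = 0.4055
  log(r/|z_k|) for z_k = 2: log(3/2) = 0.4055
Sum over inside zeros: 0.8109.
I(r) = log|p(0)| + (inside sum) = 1.3863 + 0.8109 = 2.1972.
Closed form (all zeros inside, monic): I(r) = n·log(r) = 2·log(3) = 2.1972. ✓

I(r) ≈ 2.1972.


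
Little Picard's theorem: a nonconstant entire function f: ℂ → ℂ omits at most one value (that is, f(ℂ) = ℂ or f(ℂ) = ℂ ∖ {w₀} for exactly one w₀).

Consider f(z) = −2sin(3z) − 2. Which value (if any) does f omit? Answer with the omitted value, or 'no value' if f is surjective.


Little Picard bounds the complement of f(ℂ) to at most one point.
sin is entire and surjective onto ℂ: for every w ∈ ℂ, sin(ζ) = w has a solution ζ ∈ ℂ (e.g., via the complex inverse arcsin). With ζ = 3z this gives z = ζ/(3). Then -2·sin(3z) takes every value in -2·ℂ = ℂ, and adding -2 is a bijection of ℂ. So f is surjective and omits no value. (Note: only on the real line is sin bounded by [−1, 1].)

Omitted value: no value.


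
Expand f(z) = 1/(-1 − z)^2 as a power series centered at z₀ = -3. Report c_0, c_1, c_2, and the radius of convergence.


Let w = z − z₀, so z = z₀ + w.
Then -1 − z = -1 − (z₀ + w) = (-1 − z₀) − w = 2 − w.
f(z) = 1/(2 − w)^2 = (1/(2)^2) · (1 − w/(2))^{−2}.
By the binomial series (1−u)^{−2} = Σ_{n≥0} C(n+1, 1) u^n for |u|<1, with u = w/(2):
  c_n = C(n+1, 1) / (2)^(n+2).
  c_0 = 1/(2)^2 = 1/4.
  c_1 = 2/(2)^3 = 1/4.
  c_2 = 3/(2)^4 = 3/16.
The series is valid for |w/d| < 1, i.e. |z − z₀| < |d|.
Radius of convergence: R = |-1 − z₀| = |2| = 2 (distance from z₀ to the singularity z = -1).

c_0 = 1/4, c_1 = 1/4, c_2 = 3/16; R = 2.


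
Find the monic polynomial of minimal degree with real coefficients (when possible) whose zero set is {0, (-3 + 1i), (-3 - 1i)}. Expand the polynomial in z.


The polynomial is p(z) = ∏_{α ∈ S} (z − α), where S = {0, (-3 + 1i), (-3 - 1i)}.
Expanding the product yields: p(z) = z^3 + 6·z^2 + 10·z.
Note conjugate pairs combine to real quadratics: (z − (-3+1i))(z − (-3−1i)) = z² + 6z + 10.
The resulting polynomial has degree 3 and real coefficients as required.

p(z) = z^3 + 6·z^2 + 10·z.


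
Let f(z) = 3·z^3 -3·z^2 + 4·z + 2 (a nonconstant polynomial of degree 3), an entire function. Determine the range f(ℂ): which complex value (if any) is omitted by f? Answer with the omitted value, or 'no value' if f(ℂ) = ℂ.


Little Picard bounds the complement of f(ℂ) to at most one point.
For every w ∈ ℂ, the equation p(z) − w = 0 is a nonconstant polynomial in z and hence has at least one root by the fundamental theorem of algebra. So p is surjective onto ℂ, omitting no value.

Omitted value: no value.


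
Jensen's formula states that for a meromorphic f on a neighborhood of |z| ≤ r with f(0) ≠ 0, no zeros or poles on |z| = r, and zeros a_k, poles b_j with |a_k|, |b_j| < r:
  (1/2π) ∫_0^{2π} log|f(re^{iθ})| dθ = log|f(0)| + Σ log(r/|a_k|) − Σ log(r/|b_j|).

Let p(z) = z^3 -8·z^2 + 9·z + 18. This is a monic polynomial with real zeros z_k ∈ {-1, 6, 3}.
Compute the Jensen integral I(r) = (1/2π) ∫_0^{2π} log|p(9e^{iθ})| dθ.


Zeros: -1, 3, 6; r = 9.
Inside |z| < r: -1, 3, 6. Outside (|z| ≥ r): ∅.
p(0) = 18, so log|p(0)| = log(18) = 2.8904.
Apply Jensen: I(r) = log|p(0)| + Σ_k log(r/|z_k|), summed over zeros inside |z| < r.
  log(r/|z_k|) for z_k = -1: log(9/1) = 2.1972
  log(r/|z_k|) for z_k = 6: log(9/6) = 0.4055
  log(r/|z_k|) for z_k = 3: log(9/3) = 1.0986
Sum over inside zeros: 3.7013.
I(r) = log|p(0)| + (inside sum) = 2.8904 + 3.7013 = 6.5917.
Closed form (all zeros inside, monic): I(r) = n·log(r) = 3·log(9) = 6.5917. ✓

I(r) ≈ 6.5917.


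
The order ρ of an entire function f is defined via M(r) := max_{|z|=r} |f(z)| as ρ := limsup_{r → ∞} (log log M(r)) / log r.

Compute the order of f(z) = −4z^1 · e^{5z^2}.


M(r) = max_{|z|=r} |-4|·|z|^1·|e^{5z^2}| = 4·r^1 · e^{5r^2} (the factors attain their maxima compatibly on |z|=r). Then log M(r) = log 4 + 1·log r + 5r^2, dominated by the last term, so log log M(r) ~ 2·log r. The polynomial factor -4z^1 contributes only a log r term and does not affect the order. ρ = 2.
Therefore ρ = 2.

Order ρ = 2.


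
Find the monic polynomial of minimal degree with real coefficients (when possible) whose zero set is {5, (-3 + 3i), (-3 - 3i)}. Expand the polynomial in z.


The polynomial is p(z) = ∏_{α ∈ S} (z − α), where S = {5, (-3 + 3i), (-3 - 3i)}.
Expanding the product yields: p(z) = z^3 + z^2 -12·z -90.
Note conjugate pairs combine to real quadratics: (z − (-3+3i))(z − (-3−3i)) = z² + 6z + 18.
The resulting polynomial has degree 3 and real coefficients as required.

p(z) = z^3 + z^2 -12·z -90.


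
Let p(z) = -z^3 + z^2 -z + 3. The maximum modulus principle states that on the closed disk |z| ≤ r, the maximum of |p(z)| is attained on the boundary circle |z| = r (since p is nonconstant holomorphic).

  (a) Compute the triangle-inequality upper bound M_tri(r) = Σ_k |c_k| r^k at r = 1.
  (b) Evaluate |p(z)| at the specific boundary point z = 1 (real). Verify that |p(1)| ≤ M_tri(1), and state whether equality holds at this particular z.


Coefficients: c_0 = 3, c_1 = -1, c_2 = 1, c_3 = -1. Radius r = 1.
Part (a). Triangle bound: M_tri(r) = Σ_k |c_k| r^k
  = |3|·1^0 + |-1|·1^1 + |1|·1^2 + |-1|·1^3
  = 3 + 1 + 1 + 1 = 6.
This bounds M(r) := max_{|z|=r} |p(z)| from above; equality holds iff all terms c_k z^k can be made to align in phase at a single z on |z|=r.
Part (b). At z = 1 (real, on the circle |z| = r):
  p(1) = (3)·1^0 + (-1)·1^1 + (1)·1^2 + (-1)·1^3 = 2.
  |p(1)| = 2.
Check: |p(1)| = 2 ≤ 6 = M_tri(1). ✓ Equality does not hold at z = 1 (the coefficients have mixed signs, so the terms do not all align in phase there).

M_tri(1) = 6; |p(1)| = 2; equality at z=1: no.


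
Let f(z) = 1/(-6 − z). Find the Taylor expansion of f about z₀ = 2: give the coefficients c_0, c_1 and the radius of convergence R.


Let w = z − z₀, so z = z₀ + w.
Then -6 − z = -6 − (z₀ + w) = (-6 − z₀) − w = -8 − w.
f(z) = 1/(-8 − w) = (1/(-8)) · 1/(1 − w/(-8)) = Σ_{n≥0} w^n / (-8)^(n+1).
So c_n = 1/(-8)^(n+1):
  c_0 = 1/(-8)^1 = -1/8.
  c_1 = 1/(-8)^2 = 1/64.
The series is valid for |w/d| < 1, i.e. |z − z₀| < |d|.
Radius of convergence: R = |-6 − z₀| = |-8| = 8 (distance from z₀ to the singularity z = -6).

c_0 = -1/8, c_1 = 1/64; R = 8.


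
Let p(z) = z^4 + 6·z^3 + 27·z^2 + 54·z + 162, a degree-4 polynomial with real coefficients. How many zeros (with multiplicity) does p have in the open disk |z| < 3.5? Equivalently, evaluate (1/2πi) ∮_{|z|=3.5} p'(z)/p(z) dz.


The zeros of p are: (0 + 3i), (0 - 3i), (-3 + 3i), (-3 - 3i).
Their magnitudes are: 3, 3, 4.243, 4.243.
Zeros with |z| < R = 3.5: (0 + 3i), (0 - 3i).
Count = 2.
By the argument principle, (1/2πi) ∮_{|z|=R} p'(z)/p(z) dz equals exactly this count.

Number of zeros inside |z| < 3.5: 2.


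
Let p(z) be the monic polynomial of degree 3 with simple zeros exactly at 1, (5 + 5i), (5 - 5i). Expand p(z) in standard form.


The polynomial is p(z) = ∏_{α ∈ S} (z − α), where S = {1, (5 + 5i), (5 - 5i)}.
Expanding the product yields: p(z) = z^3 -11·z^2 + 60·z -50.
Note conjugate pairs combine to real quadratics: (z − (5+5i))(z − (5−5i)) = z² − 10z + 50.
The resulting polynomial has degree 3 and real coefficients as required.

p(z) = z^3 -11·z^2 + 60·z -50.


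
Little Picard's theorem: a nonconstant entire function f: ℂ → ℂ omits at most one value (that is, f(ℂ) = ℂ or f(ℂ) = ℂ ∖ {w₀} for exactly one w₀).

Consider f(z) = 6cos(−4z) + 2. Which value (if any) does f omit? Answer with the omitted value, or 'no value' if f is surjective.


Little Picard bounds the complement of f(ℂ) to at most one point.
cos is entire and surjective onto ℂ: for every w ∈ ℂ, cos(ζ) = w has a solution ζ ∈ ℂ (e.g., via the complex inverse arccos). With ζ = −4z this gives z = ζ/(-4). Then 6·cos(−4z) takes every value in 6·ℂ = ℂ, and adding 2 is a bijection of ℂ. So f is surjective and omits no value. (Note: only on the real line is cos bounded by [−1, 1].)

Omitted value: no value.


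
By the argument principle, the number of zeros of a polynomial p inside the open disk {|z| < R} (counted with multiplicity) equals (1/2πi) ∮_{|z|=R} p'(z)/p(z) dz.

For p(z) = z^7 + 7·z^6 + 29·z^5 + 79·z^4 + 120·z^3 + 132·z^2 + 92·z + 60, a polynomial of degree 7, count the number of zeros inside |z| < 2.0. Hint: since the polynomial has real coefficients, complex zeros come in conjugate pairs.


The zeros of p are: -3, (-1 + 1i), (-1 - 1i), (0 + 1i), (0 - 1i), (-1 + 3i), (-1 - 3i).
Their magnitudes are: 3, 1.414, 1.414, 1, 1, 3.162, 3.162.
Zeros with |z| < R = 2.0: (-1 + 1i), (-1 - 1i), (0 + 1i), (0 - 1i).
Count = 4.
By the argument principle, (1/2πi) ∮_{|z|=R} p'(z)/p(z) dz equals exactly this count.

Number of zeros inside |z| < 2.0: 4.


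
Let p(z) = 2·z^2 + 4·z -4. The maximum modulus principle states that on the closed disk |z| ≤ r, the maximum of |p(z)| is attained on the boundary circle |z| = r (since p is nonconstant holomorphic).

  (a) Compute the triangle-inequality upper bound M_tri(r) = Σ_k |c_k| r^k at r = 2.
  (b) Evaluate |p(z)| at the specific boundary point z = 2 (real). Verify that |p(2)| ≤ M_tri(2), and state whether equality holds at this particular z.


Coefficients: c_0 = -4, c_1 = 4, c_2 = 2. Radius r = 2.
Part (a). Triangle bound: M_tri(r) = Σ_k |c_k| r^k
  = |-4|·2^0 + |4|·2^1 + |2|·2^2
  = 4 + 8 + 8 = 20.
This bounds M(r) := max_{|z|=r} |p(z)| from above; equality holds iff all terms c_k z^k can be made to align in phase at a single z on |z|=r.
Part (b). At z = 2 (real, on the circle |z| = r):
  p(2) = (-4)·2^0 + (4)·2^1 + (2)·2^2 = 12.
  |p(2)| = 12.
Check: |p(2)| = 12 ≤ 20 = M_tri(2). ✓ Equality does not hold at z = 2 (the coefficients have mixed signs, so the terms do not all align in phase there).

M_tri(2) = 20; |p(2)| = 12; equality at z=2: no.


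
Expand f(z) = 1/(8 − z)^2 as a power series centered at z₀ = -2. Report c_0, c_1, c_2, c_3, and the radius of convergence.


Let w = z − z₀, so z = z₀ + w.
Then 8 − z = 8 − (z₀ + w) = (8 − z₀) − w = 10 − w.
f(z) = 1/(10 − w)^2 = (1/(10)^2) · (1 − w/(10))^{−2}.
By the binomial series (1−u)^{−2} = Σ_{n≥0} C(n+1, 1) u^n for |u|<1, with u = w/(10):
  c_n = C(n+1, 1) / (10)^(n+2).
  c_0 = 1/(10)^2 = 1/100.
  c_1 = 2/(10)^3 = 1/500.
  c_2 = 3/(10)^4 = 3/10000.
  c_3 = 4/(10)^5 = 1/25000.
The series is valid for |w/d| < 1, i.e. |z − z₀| < |d|.
Radius of convergence: R = |8 − z₀| = |10| = 10 (distance from z₀ to the singularity z = 8).

c_0 = 1/100, c_1 = 1/500, c_2 = 3/10000, c_3 = 1/25000; R = 10.


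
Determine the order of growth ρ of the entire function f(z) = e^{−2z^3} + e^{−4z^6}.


Each summand is entire of order 3 and 6 respectively (as in the single-exponential case). The order of a sum is at most the max of the orders, so ρ ≤ 6. For the lower bound: on |z|=r choose arg z so that -4z^6 is real positive; then |e^{-4z^6}| = e^{4r^6} while |e^{-2z^3}| ≤ e^{2r^3} = o(e^{4r^6}). So |f| ≥ e^{4r^6}(1 − o(1)) and ρ ≥ 6. Hence ρ = max(3, 6) = 6.
Therefore ρ = 6.

Order ρ = 6.


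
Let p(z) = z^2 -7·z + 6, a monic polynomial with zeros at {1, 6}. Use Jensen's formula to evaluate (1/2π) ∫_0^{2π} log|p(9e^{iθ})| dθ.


Zeros: 1, 6; r = 9.
Inside |z| < r: 1, 6. Outside (|z| ≥ r): ∅.
p(0) = 6, so log|p(0)| = log(6) = 1.7918.
Apply Jensen: I(r) = log|p(0)| + Σ_k log(r/|z_k|), summed over zeros inside |z| < r.
  log(r/|z_k|) for z_k = 1: log(9/1) = 2.1972
  log(r/|z_k|) for z_k = 6: log(9/6) = 0.4055
Sum over inside zeros: 2.6027.
I(r) = log|p(0)| + (inside sum) = 1.7918 + 2.6027 = 4.3944.
Closed form (all zeros inside, monic): I(r) = n·log(r) = 2·log(9) = 4.3944. ✓

I(r) ≈ 4.3944.


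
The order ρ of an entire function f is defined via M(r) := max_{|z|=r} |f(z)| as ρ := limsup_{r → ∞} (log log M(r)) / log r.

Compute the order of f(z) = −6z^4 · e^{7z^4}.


M(r) = max_{|z|=r} |-6|·|z|^4·|e^{7z^4}| = 6·r^4 · e^{7r^4} (the factors attain their maxima compatibly on |z|=r). Then log M(r) = log 6 + 4·log r + 7r^4, dominated by the last term, so log log M(r) ~ 4·log r. The polynomial factor -6z^4 contributes only a log r term and does not affect the order. ρ = 4.
Therefore ρ = 4.

Order ρ = 4.


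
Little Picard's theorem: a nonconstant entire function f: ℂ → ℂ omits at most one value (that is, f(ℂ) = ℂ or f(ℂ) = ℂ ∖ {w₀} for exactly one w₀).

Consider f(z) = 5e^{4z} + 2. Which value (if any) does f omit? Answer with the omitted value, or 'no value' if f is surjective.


Little Picard bounds the complement of f(ℂ) to at most one point.
e^{4z} is never zero on ℂ, so 5·e^{4z} takes every value in ℂ ∖ {0}. Adding 2 shifts the range to ℂ ∖ {2}. Thus f omits exactly the value 2.

Omitted value: 2.


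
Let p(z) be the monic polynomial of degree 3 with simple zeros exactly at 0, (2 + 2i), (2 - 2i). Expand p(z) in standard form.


The polynomial is p(z) = ∏_{α ∈ S} (z − α), where S = {0, (2 + 2i), (2 - 2i)}.
Expanding the product yields: p(z) = z^3 -4·z^2 + 8·z.
Note conjugate pairs combine to real quadratics: (z − (2+2i))(z − (2−2i)) = z² − 4z + 8.
The resulting polynomial has degree 3 and real coefficients as required.

p(z) = z^3 -4·z^2 + 8·z.


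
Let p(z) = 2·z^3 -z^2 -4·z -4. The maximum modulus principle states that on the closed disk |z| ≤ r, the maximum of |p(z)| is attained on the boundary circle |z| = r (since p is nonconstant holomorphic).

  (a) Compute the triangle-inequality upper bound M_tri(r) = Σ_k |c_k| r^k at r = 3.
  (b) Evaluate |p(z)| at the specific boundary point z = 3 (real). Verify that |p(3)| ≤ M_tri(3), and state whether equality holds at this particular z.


Coefficients: c_0 = -4, c_1 = -4, c_2 = -1, c_3 = 2. Radius r = 3.
Part (a). Triangle bound: M_tri(r) = Σ_k |c_k| r^k
  = |-4|·3^0 + |-4|·3^1 + |-1|·3^2 + |2|·3^3
  = 4 + 12 + 9 + 54 = 79.
This bounds M(r) := max_{|z|=r} |p(z)| from above; equality holds iff all terms c_k z^k can be made to align in phase at a single z on |z|=r.
Part (b). At z = 3 (real, on the circle |z| = r):
  p(3) = (-4)·3^0 + (-4)·3^1 + (-1)·3^2 + (2)·3^3 = 29.
  |p(3)| = 29.
Check: |p(3)| = 29 ≤ 79 = M_tri(3). ✓ Equality does not hold at z = 3 (the coefficients have mixed signs, so the terms do not all align in phase there).

M_tri(3) = 79; |p(3)| = 29; equality at z=3: no.


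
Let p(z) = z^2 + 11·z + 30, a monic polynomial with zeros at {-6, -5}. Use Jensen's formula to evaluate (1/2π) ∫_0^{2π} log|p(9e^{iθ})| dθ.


Zeros: -6, -5; r = 9.
Inside |z| < r: -6, -5. Outside (|z| ≥ r): ∅.
p(0) = 30, so log|p(0)| = log(30) = 3.4012.
Apply Jensen: I(r) = log|p(0)| + Σ_k log(r/|z_k|), summed over zeros inside |z| < r.
  log(r/|z_k|) for z_k = -6: log(9/6) = 0.4055
  log(r/|z_k|) for z_k = -5: log(9/5) = 0.5878
Sum over inside zeros: 0.9933.
I(r) = log|p(0)| + (inside sum) = 3.4012 + 0.9933 = 4.3944.
Closed form (all zeros inside, monic): I(r) = n·log(r) = 2·log(9) = 4.3944. ✓

I(r) ≈ 4.3944.


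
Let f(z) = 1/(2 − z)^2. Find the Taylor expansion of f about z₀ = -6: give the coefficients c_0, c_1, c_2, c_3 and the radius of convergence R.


Let w = z − z₀, so z = z₀ + w.
Then 2 − z = 2 − (z₀ + w) = (2 − z₀) − w = 8 − w.
f(z) = 1/(8 − w)^2 = (1/(8)^2) · (1 − w/(8))^{−2}.
By the binomial series (1−u)^{−2} = Σ_{n≥0} C(n+1, 1) u^n for |u|<1, with u = w/(8):
  c_n = C(n+1, 1) / (8)^(n+2).
  c_0 = 1/(8)^2 = 1/64.
  c_1 = 2/(8)^3 = 1/256.
  c_2 = 3/(8)^4 = 3/4096.
  c_3 = 4/(8)^5 = 1/8192.
The series is valid for |w/d| < 1, i.e. |z − z₀| < |d|.
Radius of convergence: R = |2 − z₀| = |8| = 8 (distance from z₀ to the singularity z = 2).

c_0 = 1/64, c_1 = 1/256, c_2 = 3/4096, c_3 = 1/8192; R = 8.


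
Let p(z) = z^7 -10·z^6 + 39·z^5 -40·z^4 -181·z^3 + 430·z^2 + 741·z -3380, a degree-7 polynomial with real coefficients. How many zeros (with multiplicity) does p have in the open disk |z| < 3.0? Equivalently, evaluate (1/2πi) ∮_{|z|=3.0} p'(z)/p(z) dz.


The zeros of p are: 4, (-2 + 1i), (-2 - 1i), (2 + 3i), (2 - 3i), (3 + 2i), (3 - 2i).
Their magnitudes are: 4, 2.236, 2.236, 3.606, 3.606, 3.606, 3.606.
Zeros with |z| < R = 3.0: (-2 + 1i), (-2 - 1i).
Count = 2.
By the argument principle, (1/2πi) ∮_{|z|=R} p'(z)/p(z) dz equals exactly this count.

Number of zeros inside |z| < 3.0: 2.


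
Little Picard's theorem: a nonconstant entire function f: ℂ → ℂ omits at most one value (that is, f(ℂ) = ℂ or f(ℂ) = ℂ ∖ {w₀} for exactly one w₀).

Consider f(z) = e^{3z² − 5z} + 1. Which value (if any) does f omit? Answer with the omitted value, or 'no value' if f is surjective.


Little Picard bounds the complement of f(ℂ) to at most one point.
The exponent g(z) = 3z² − 5z is a nonconstant polynomial, hence surjective onto ℂ. So e^{g(z)} takes every value in {e^w : w ∈ ℂ} = ℂ ∖ {0}. Adding 1 shifts the range to ℂ ∖ {1}. f omits exactly 1.

Omitted value: 1.


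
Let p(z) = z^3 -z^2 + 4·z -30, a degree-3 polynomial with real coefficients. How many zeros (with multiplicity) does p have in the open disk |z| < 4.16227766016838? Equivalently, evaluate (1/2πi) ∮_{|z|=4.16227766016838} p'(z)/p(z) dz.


The zeros of p are: 3, (-1 + 3i), (-1 - 3i).
Their magnitudes are: 3, 3.162, 3.162.
Zeros with |z| < R = 4.16227766016838: 3, (-1 + 3i), (-1 - 3i).
Count = 3.
By the argument principle, (1/2πi) ∮_{|z|=R} p'(z)/p(z) dz equals exactly this count.

Number of zeros inside |z| < 4.16227766016838: 3.


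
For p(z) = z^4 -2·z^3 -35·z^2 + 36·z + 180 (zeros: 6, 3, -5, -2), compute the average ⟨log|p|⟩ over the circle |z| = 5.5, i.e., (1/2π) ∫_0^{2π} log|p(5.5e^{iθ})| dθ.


Zeros: -5, -2, 3, 6; r = 5.5.
Inside |z| < r: -5, -2, 3. Outside (|z| ≥ r): 6.
p(0) = 180, so log|p(0)| = log(180) = 5.1930.
Apply Jensen: I(r) = log|p(0)| + Σ_k log(r/|z_k|), summed over zeros inside |z| < r.
  log(r/|z_k|) for z_k = 3: log(5.5/3) = 0.6061
  log(r/|z_k|) for z_k = -5: log(5.5/5) = 0.0953
  log(r/|z_k|) for z_k = -2: log(5.5/2) = 1.0116
  Outside zeros (6) contribute nothing to the Jensen sum.
Sum over inside zeros: 1.7130.
I(r) = log|p(0)| + (inside sum) = 5.1930 + 1.7130 = 6.9060.
Note: since some zeros are outside |z| ≤ r, the simplified n·log(r) form does NOT apply — only the inside zeros contribute.

I(r) ≈ 6.9060.


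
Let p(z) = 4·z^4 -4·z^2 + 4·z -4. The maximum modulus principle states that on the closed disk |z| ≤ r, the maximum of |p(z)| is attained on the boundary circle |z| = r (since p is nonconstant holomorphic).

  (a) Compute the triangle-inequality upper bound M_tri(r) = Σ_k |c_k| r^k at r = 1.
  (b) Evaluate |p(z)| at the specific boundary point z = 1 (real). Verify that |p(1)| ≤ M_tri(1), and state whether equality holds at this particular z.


Coefficients: c_0 = -4, c_1 = 4, c_2 = -4, c_3 = 0, c_4 = 4. Radius r = 1.
Part (a). Triangle bound: M_tri(r) = Σ_k |c_k| r^k
  = |-4|·1^0 + |4|·1^1 + |-4|·1^2 + |0|·1^3 + |4|·1^4
  = 4 + 4 + 4 + 0 + 4 = 16.
This bounds M(r) := max_{|z|=r} |p(z)| from above; equality holds iff all terms c_k z^k can be made to align in phase at a single z on |z|=r.
Part (b). At z = 1 (real, on the circle |z| = r):
  p(1) = (-4)·1^0 + (4)·1^1 + (-4)·1^2 + (0)·1^3 + (4)·1^4 = 0.
  |p(1)| = 0.
Check: |p(1)| = 0 ≤ 16 = M_tri(1). ✓ Equality does not hold at z = 1 (the coefficients have mixed signs, so the terms do not all align in phase there).

M_tri(1) = 16; |p(1)| = 0; equality at z=1: no.


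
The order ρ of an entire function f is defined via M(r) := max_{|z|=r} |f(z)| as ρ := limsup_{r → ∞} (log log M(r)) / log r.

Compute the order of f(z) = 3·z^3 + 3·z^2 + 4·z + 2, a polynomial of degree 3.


|f(z)| ≤ Σ|c_k|·r^k = O(r^3) as r → ∞. Polynomial growth is O(e^{r^ε}) for every ε > 0 (since r^3/e^{r^ε} → 0), so ρ ≤ ε for all ε > 0, i.e. ρ = 0. Every nonconstant polynomial has order 0.
Therefore ρ = 0.

Order ρ = 0.


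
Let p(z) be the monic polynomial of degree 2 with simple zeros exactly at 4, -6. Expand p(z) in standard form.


The polynomial is p(z) = ∏_{α ∈ S} (z − α), where S = {4, -6}.
Expanding the product yields: p(z) = z^2 + 2·z -24.
The resulting polynomial has degree 2 and real coefficients as required.

p(z) = z^2 + 2·z -24.


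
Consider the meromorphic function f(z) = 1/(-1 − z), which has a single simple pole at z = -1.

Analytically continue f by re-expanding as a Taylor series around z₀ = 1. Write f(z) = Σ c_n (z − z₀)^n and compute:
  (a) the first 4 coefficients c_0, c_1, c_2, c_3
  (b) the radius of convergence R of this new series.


Let w = z − z₀, so z = z₀ + w.
Then -1 − z = -1 − (z₀ + w) = (-1 − z₀) − w = -2 − w.
f(z) = 1/(-2 − w) = (1/(-2)) · 1/(1 − w/(-2)) = Σ_{n≥0} w^n / (-2)^(n+1).
So c_n = 1/(-2)^(n+1):
  c_0 = 1/(-2)^1 = -1/2.
  c_1 = 1/(-2)^2 = 1/4.
  c_2 = 1/(-2)^3 = -1/8.
  c_3 = 1/(-2)^4 = 1/16.
The series is valid for |w/d| < 1, i.e. |z − z₀| < |d|.
Radius of convergence: R = |-1 − z₀| = |-2| = 2 (distance from z₀ to the singularity z = -1).

c_0 = -1/2, c_1 = 1/4, c_2 = -1/8, c_3 = 1/16; R = 2.


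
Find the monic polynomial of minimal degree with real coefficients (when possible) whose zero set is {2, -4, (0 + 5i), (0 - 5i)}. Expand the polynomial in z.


The polynomial is p(z) = ∏_{α ∈ S} (z − α), where S = {2, -4, (0 + 5i), (0 - 5i)}.
Expanding the product yields: p(z) = z^4 + 2·z^3 + 17·z^2 + 50·z -200.
Note conjugate pairs combine to real quadratics: (z − (0+5i))(z − (0−5i)) = z² + 25.
The resulting polynomial has degree 4 and real coefficients as required.

p(z) = z^4 + 2·z^3 + 17·z^2 + 50·z -200.


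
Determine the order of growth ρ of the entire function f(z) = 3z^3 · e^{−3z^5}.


M(r) = max_{|z|=r} |3|·|z|^3·|e^{−3z^5}| = 3·r^3 · e^{3r^5} (the factors attain their maxima compatibly on |z|=r). Then log M(r) = log 3 + 3·log r + 3r^5, dominated by the last term, so log log M(r) ~ 5·log r. The polynomial factor 3z^3 contributes only a log r term and does not affect the order. ρ = 5.
Therefore ρ = 5.

Order ρ = 5.


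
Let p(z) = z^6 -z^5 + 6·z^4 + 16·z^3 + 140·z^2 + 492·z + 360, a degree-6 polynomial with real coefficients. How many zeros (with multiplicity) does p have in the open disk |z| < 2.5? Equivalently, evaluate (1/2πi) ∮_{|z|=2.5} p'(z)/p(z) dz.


The zeros of p are: -1, (-1 + 3i), (-1 - 3i), -2, (3 + 3i), (3 - 3i).
Their magnitudes are: 1, 3.162, 3.162, 2, 4.243, 4.243.
Zeros with |z| < R = 2.5: -1, -2.
Count = 2.
By the argument principle, (1/2πi) ∮_{|z|=R} p'(z)/p(z) dz equals exactly this count.

Number of zeros inside |z| < 2.5: 2.


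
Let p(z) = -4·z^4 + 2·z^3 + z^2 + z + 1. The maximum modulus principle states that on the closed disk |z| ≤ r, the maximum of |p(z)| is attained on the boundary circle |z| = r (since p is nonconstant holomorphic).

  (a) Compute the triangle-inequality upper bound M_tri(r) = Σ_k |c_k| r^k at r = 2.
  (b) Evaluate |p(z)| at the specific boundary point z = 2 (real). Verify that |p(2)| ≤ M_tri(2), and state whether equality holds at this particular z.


Coefficients: c_0 = 1, c_1 = 1, c_2 = 1, c_3 = 2, c_4 = -4. Radius r = 2.
Part (a). Triangle bound: M_tri(r) = Σ_k |c_k| r^k
  = |1|·2^0 + |1|·2^1 + |1|·2^2 + |2|·2^3 + |-4|·2^4
  = 1 + 2 + 4 + 16 + 64 = 87.
This bounds M(r) := max_{|z|=r} |p(z)| from above; equality holds iff all terms c_k z^k can be made to align in phase at a single z on |z|=r.
Part (b). At z = 2 (real, on the circle |z| = r):
  p(2) = (1)·2^0 + (1)·2^1 + (1)·2^2 + (2)·2^3 + (-4)·2^4 = -41.
  |p(2)| = 41.
Check: |p(2)| = 41 ≤ 87 = M_tri(2). ✓ Equality does not hold at z = 2 (the coefficients have mixed signs, so the terms do not all align in phase there).

M_tri(2) = 87; |p(2)| = 41; equality at z=2: no.
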